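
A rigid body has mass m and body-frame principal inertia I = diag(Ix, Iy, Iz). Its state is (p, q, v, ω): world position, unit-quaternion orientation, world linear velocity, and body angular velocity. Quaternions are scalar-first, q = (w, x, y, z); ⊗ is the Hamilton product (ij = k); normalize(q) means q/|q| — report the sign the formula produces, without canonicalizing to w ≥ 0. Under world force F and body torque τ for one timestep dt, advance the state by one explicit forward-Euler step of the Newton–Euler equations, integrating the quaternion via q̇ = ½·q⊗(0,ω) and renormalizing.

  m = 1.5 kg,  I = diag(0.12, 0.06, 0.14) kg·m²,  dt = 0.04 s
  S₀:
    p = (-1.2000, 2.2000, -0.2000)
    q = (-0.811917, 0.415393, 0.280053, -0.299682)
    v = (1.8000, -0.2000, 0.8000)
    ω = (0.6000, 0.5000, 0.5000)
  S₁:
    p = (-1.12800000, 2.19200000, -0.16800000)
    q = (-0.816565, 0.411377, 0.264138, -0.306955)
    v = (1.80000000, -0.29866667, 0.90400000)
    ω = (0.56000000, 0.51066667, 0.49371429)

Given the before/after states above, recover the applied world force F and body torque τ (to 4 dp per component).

F = (0.0000, -3.7000, 3.9000)
τ = (-0.1000, 0.0100, -0.0400)

rate change Δω = (-0.04000000, 0.01066667, -0.00628571)
applied torque τ = (-0.1000, 0.0100, -0.0400)
velocity change Δv = (0.00000000, -0.09866667, 0.10400000)
m·(v₁−v₀)/dt = (0.0000, -3.7000, 3.9000)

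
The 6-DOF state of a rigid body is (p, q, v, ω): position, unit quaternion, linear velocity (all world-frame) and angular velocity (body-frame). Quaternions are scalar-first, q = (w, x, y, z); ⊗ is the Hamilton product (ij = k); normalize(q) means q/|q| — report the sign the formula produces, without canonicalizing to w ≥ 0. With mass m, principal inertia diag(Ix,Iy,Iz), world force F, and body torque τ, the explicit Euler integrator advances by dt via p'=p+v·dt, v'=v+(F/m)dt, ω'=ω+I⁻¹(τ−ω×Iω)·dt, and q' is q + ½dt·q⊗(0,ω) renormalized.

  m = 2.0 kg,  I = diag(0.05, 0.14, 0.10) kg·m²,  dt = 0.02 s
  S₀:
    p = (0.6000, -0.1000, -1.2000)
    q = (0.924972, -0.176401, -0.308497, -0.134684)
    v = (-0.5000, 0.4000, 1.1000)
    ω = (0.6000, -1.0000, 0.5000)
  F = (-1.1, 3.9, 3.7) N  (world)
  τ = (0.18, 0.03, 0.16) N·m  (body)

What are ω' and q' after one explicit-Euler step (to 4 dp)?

ω' = (0.6640, -0.9936, 0.5428)
q' = (0.9235, -0.1737, -0.3176, -0.1264)

gyro term ω×Iω = (0.0200, -0.0150, -0.0540)
angular accel α = (3.2000, 0.3214, 2.1400)
ω' = ω + α·dt = (0.6640, -0.9936, 0.5428)
q⊗(0,ω) = (-0.1353144, 0.2660507, -0.9175819, 0.8239852)
updated quaternion q' = (0.9235, -0.1737, -0.3176, -0.1264)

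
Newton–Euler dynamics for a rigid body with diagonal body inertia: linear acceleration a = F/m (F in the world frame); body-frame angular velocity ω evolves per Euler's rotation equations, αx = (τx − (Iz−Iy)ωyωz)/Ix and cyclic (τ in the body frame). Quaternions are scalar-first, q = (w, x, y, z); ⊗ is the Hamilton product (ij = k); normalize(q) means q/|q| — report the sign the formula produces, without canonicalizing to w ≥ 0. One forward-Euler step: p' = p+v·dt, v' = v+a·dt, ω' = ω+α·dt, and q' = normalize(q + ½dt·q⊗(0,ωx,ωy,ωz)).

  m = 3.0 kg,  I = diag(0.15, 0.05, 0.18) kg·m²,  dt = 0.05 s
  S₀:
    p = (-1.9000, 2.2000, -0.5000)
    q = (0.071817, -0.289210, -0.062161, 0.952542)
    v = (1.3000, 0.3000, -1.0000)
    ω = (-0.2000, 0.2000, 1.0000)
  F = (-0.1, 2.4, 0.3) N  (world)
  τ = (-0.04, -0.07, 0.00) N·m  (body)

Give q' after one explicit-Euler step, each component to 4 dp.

2q̇ = q⊗(0,ω) = (-0.9979518, -0.2670328, 0.1130650, 0.0015428)
q' = normalize(q + ½dt·q⊗(0,ω)) = (0.0469, -0.2958, -0.0593, 0.9523)

q' = (0.0469, -0.2958, -0.0593, 0.9523)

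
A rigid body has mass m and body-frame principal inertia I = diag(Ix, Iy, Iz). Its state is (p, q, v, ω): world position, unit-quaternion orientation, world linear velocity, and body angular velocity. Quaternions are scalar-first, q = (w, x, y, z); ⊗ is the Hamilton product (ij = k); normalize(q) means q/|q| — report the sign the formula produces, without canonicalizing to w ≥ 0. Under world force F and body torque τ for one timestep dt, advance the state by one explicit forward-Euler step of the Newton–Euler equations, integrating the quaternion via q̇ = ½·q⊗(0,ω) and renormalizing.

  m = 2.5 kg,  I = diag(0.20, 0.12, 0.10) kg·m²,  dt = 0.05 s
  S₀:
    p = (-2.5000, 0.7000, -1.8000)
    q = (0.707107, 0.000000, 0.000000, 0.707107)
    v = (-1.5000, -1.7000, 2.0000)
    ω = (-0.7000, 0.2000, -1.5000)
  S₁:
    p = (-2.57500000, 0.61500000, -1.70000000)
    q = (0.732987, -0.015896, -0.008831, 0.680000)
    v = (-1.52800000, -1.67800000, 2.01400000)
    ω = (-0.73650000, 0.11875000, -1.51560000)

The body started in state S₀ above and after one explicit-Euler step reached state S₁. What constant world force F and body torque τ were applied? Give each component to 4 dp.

F = (-1.4000, 1.1000, 0.7000)
τ = (-0.1400, -0.0900, -0.0200)

Δv = v₁−v₀ = (-0.02800000, 0.02200000, 0.01400000)
m·(v₁−v₀)/dt = (-1.4000, 1.1000, 0.7000)
ω₁ − ω₀ = (-0.03650000, -0.08125000, -0.01560000)
gyro term ω₀×Iω₀ = (0.0060, 0.1050, 0.0112)
I·α + gyro = (-0.1400, -0.0900, -0.0200)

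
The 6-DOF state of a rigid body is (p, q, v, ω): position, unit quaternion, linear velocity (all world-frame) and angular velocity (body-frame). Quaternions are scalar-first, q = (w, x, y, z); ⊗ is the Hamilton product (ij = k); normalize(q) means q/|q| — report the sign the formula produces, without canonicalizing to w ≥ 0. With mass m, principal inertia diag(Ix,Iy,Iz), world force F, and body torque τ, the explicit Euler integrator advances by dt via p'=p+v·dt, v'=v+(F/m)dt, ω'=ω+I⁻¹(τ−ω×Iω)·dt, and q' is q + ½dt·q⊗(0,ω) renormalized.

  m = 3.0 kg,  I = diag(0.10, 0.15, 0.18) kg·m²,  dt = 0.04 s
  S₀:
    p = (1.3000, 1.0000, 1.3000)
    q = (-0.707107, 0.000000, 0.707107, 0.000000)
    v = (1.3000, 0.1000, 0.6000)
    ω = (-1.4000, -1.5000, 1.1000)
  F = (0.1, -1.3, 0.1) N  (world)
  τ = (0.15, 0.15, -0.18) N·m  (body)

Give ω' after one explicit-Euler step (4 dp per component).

precession coupling ω×(Iω) = (-0.0495, 0.1232, 0.1050)
α = I⁻¹(τ − ω×Iω) = (1.9950, 0.1787, -1.5833)
ω + α·dt = (-1.3202, -1.4929, 1.0367)

ω' = (-1.3202, -1.4929, 1.0367)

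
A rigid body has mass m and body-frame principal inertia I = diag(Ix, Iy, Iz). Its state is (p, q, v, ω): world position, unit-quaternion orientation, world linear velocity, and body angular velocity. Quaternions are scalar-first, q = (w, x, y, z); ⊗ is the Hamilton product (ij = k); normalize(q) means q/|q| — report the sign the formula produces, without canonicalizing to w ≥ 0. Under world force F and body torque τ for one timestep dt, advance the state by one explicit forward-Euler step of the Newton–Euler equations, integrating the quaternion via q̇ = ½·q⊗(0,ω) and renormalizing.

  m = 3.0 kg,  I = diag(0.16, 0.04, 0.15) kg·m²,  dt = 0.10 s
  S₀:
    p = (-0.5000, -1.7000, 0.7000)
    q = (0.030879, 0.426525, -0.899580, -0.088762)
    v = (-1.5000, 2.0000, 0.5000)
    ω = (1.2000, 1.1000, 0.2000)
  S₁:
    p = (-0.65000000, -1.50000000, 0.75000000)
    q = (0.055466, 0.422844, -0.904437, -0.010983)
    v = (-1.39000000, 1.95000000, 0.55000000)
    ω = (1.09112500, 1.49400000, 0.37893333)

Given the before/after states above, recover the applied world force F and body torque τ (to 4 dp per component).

Δv = v₁−v₀ = (0.11000000, -0.05000000, 0.05000000)
F = m·Δv/dt = (3.3000, -1.5000, 1.5000)
Δω = ω₁−ω₀ = (-0.10887500, 0.39400000, 0.17893333)
precession coupling = (0.0242, 0.0024, -0.1584)
applied torque τ = (-0.1500, 0.1600, 0.1100)

F = (3.3000, -1.5000, 1.5000)
τ = (-0.1500, 0.1600, 0.1100)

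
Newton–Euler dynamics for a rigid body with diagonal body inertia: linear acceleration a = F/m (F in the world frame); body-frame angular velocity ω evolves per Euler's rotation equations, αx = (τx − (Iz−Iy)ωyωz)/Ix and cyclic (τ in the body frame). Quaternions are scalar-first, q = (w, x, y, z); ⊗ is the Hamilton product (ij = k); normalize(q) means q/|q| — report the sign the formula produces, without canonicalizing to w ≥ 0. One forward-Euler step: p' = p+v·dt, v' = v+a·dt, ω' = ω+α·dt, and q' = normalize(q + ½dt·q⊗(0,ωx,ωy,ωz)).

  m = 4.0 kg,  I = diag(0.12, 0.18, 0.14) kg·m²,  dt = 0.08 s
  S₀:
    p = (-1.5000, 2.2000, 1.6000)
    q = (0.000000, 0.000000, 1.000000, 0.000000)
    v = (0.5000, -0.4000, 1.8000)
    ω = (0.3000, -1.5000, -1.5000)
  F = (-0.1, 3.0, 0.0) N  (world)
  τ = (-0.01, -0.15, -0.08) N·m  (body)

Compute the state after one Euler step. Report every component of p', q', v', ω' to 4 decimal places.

p' = (-1.4600, 2.1680, 1.7440)
q' = (0.0598, -0.0598, 0.9963, -0.0120)
v' = (0.4980, -0.3400, 1.8000)
ω' = (0.3533, -1.5707, -1.5303)

p + v·dt = (-1.4600, 2.1680, 1.7440)
v + (F/m)dt = (0.4980, -0.3400, 1.8000)
ω×(Iω) gyroscopic = (-0.0900, 0.0090, -0.0270)
(τ − ω×Iω)/I = (0.6667, -0.8833, -0.3786)
ω' = ω + α·dt = (0.3533, -1.5707, -1.5303)
q⊗(0,ω) = (1.5000000, -1.5000000, 0.0000000, -0.3000000)
q' = normalize(q + ½dt·q⊗(0,ω)) = (0.0598, -0.0598, 0.9963, -0.0120)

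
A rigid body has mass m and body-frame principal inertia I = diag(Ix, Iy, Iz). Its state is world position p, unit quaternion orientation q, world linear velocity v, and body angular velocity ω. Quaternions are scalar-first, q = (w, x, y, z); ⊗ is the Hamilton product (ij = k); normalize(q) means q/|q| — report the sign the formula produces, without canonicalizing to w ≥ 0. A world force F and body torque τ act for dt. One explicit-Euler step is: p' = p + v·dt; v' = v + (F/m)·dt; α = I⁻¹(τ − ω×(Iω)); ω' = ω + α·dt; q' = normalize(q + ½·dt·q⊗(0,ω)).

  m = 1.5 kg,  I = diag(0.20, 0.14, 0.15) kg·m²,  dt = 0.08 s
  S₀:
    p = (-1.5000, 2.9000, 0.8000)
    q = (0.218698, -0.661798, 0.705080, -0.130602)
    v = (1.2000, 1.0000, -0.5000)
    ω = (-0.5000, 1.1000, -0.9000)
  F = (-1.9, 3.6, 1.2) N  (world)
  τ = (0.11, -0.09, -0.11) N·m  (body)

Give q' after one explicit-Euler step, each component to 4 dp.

Hamilton product q⊗(0,ω) = (-1.2240288, -0.6002588, -0.2897494, -0.5722660)
q' = normalize(q + ½dt·q⊗(0,ω)) = (0.1694, -0.6846, 0.6922, -0.1532)

q' = (0.1694, -0.6846, 0.6922, -0.1532)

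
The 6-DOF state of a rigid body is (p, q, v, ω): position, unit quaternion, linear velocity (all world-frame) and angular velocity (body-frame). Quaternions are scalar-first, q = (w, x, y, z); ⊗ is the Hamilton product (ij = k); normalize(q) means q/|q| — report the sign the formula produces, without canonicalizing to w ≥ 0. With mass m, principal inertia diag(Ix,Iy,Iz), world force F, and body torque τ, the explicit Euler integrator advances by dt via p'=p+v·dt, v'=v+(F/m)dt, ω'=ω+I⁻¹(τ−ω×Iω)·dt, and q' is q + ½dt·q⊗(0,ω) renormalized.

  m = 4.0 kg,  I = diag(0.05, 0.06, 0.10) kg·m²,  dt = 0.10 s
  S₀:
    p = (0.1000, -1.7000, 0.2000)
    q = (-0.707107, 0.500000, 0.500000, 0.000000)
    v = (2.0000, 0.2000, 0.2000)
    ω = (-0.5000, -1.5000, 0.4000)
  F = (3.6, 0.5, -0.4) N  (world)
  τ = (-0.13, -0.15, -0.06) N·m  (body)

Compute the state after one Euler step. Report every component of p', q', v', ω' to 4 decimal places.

linear accel F/m = (0.9000, 0.1250, -0.1000)
p' = p + v·dt = (0.3000, -1.6800, 0.2200)
v' = v + a·dt = (2.0900, 0.2125, 0.1900)
angular accel α = (-2.1200, -2.6667, -0.6750)
ω + α·dt = (-0.7120, -1.7667, 0.3325)
Hamilton product q⊗(0,ω) = (1.0000000, 0.5535535, 0.8606605, -0.7828428)
updated quaternion q' = (-0.6549, 0.5259, 0.5412, -0.0390)

p' = (0.3000, -1.6800, 0.2200)
q' = (-0.6549, 0.5259, 0.5412, -0.0390)
v' = (2.0900, 0.2125, 0.1900)
ω' = (-0.7120, -1.7667, 0.3325)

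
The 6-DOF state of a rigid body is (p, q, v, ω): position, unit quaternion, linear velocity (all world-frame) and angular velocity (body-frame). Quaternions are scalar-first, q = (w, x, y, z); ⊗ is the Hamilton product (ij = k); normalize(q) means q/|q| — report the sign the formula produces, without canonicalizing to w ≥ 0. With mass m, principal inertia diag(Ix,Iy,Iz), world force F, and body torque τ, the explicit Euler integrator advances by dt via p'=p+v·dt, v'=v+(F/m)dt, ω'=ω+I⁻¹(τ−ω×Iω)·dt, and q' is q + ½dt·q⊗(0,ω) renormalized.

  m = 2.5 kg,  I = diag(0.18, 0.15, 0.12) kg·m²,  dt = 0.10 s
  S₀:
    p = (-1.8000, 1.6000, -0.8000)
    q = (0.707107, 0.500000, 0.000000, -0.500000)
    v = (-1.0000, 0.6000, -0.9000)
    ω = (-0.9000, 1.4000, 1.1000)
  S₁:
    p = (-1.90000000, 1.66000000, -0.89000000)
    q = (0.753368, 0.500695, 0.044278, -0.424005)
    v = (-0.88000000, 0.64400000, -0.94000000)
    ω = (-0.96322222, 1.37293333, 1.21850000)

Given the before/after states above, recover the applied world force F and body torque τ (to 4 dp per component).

F = (3.0000, 1.1000, -1.0000)
τ = (-0.1600, -0.1000, 0.1800)

rate change Δω = (-0.06322222, -0.02706667, 0.11850000)
I·α + gyro = (-0.1600, -0.1000, 0.1800)
v₁ − v₀ = (0.12000000, 0.04400000, -0.04000000)
m·(v₁−v₀)/dt = (3.0000, 1.1000, -1.0000)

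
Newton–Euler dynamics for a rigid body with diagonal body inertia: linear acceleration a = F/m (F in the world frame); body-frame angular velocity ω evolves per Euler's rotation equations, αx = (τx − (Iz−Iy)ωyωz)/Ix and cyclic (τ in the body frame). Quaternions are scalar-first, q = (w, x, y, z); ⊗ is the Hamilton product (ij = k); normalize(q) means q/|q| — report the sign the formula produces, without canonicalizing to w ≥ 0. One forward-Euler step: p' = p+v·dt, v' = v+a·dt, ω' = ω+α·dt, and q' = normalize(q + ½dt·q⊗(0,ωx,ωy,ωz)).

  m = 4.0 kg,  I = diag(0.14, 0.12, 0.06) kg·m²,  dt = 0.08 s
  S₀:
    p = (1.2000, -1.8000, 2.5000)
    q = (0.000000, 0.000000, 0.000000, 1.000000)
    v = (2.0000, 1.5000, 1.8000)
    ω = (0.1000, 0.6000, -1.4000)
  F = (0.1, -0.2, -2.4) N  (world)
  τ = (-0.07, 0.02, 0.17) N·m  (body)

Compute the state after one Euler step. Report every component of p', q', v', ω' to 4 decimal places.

p' = (1.3600, -1.6800, 2.6440)
q' = (0.0559, -0.0240, 0.0040, 0.9981)
v' = (2.0020, 1.4960, 1.7520)
ω' = (0.0312, 0.6208, -1.1717)

a = F/m = (0.0250, -0.0500, -0.6000)
new position p' = (1.3600, -1.6800, 2.6440)
new velocity v' = (2.0020, 1.4960, 1.7520)
ω×(Iω) gyroscopic = (0.0504, -0.0112, -0.0012)
angular accel α = (-0.8600, 0.2600, 2.8533)
new body rate ω' = (0.0312, 0.6208, -1.1717)
q⊗(0,ω) = (1.4000000, -0.6000000, 0.1000000, 0.0000000)
q' = normalize(q + ½dt·q⊗(0,ω)) = (0.0559, -0.0240, 0.0040, 0.9981)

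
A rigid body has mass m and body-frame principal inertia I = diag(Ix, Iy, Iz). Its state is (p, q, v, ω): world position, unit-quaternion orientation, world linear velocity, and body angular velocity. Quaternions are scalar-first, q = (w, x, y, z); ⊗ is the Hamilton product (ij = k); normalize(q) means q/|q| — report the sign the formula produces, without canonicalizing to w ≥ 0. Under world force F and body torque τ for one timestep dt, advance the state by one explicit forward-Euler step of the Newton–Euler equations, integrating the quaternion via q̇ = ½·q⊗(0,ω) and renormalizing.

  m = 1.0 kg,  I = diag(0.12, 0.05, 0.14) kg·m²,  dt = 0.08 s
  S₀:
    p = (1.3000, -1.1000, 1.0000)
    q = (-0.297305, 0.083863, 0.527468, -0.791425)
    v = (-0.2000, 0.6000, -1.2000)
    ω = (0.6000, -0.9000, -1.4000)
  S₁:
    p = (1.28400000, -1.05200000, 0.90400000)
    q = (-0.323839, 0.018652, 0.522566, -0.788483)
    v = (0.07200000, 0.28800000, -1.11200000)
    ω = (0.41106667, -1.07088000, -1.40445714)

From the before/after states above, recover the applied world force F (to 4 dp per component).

F = (3.4000, -3.9000, 1.1000)

velocity change Δv = (0.27200000, -0.31200000, 0.08800000)
m·(v₁−v₀)/dt = (3.4000, -3.9000, 1.1000)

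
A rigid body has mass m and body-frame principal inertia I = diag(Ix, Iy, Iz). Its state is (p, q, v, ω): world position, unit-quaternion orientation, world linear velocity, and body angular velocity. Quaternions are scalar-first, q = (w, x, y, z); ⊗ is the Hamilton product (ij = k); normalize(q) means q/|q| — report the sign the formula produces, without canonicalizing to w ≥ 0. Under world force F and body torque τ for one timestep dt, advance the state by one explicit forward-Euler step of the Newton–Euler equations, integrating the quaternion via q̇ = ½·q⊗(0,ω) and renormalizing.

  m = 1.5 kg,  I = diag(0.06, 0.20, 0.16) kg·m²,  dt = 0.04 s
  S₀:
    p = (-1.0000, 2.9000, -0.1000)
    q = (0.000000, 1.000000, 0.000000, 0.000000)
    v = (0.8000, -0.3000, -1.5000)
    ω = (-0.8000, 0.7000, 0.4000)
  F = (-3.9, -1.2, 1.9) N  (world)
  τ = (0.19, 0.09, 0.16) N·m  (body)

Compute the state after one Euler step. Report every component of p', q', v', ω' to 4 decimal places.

precession coupling ω×(Iω) = (-0.0112, 0.0320, -0.0784)
angular accel α = (3.3533, 0.2900, 1.4900)
ω + α·dt = (-0.6659, 0.7116, 0.4596)
2q̇ = q⊗(0,ω) = (0.8000000, 0.0000000, -0.4000000, 0.7000000)
updated quaternion q' = (0.0160, 0.9997, -0.0080, 0.0140)
a = (-2.6000, -0.8000, 1.2667)
p + v·dt = (-0.9680, 2.8880, -0.1600)
new velocity v' = (0.6960, -0.3320, -1.4493)

p' = (-0.9680, 2.8880, -0.1600)
q' = (0.0160, 0.9997, -0.0080, 0.0140)
v' = (0.6960, -0.3320, -1.4493)
ω' = (-0.6659, 0.7116, 0.4596)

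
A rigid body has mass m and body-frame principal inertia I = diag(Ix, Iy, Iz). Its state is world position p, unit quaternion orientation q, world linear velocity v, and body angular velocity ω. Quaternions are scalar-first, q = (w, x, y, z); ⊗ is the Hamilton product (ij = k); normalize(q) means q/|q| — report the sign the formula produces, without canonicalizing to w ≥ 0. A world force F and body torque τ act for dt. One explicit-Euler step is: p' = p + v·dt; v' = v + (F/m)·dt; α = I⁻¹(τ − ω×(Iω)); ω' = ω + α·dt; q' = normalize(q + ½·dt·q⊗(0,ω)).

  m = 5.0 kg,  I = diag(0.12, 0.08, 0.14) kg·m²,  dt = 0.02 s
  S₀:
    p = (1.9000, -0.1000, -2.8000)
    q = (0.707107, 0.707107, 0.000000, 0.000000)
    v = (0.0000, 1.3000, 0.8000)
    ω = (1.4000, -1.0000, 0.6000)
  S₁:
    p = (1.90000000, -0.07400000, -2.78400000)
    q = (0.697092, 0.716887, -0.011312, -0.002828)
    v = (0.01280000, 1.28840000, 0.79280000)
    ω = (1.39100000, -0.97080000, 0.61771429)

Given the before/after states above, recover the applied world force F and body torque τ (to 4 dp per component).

F = (3.2000, -2.9000, -1.8000)
τ = (-0.0900, 0.1000, 0.1800)

rate change Δω = (-0.00900000, 0.02920000, 0.01771429)
ω₀×(Iω₀) = (-0.0360, -0.0168, 0.0560)
τ = I·(Δω/dt) + ω₀×(Iω₀) = (-0.0900, 0.1000, 0.1800)
Δv = v₁−v₀ = (0.01280000, -0.01160000, -0.00720000)
m·(v₁−v₀)/dt = (3.2000, -2.9000, -1.8000)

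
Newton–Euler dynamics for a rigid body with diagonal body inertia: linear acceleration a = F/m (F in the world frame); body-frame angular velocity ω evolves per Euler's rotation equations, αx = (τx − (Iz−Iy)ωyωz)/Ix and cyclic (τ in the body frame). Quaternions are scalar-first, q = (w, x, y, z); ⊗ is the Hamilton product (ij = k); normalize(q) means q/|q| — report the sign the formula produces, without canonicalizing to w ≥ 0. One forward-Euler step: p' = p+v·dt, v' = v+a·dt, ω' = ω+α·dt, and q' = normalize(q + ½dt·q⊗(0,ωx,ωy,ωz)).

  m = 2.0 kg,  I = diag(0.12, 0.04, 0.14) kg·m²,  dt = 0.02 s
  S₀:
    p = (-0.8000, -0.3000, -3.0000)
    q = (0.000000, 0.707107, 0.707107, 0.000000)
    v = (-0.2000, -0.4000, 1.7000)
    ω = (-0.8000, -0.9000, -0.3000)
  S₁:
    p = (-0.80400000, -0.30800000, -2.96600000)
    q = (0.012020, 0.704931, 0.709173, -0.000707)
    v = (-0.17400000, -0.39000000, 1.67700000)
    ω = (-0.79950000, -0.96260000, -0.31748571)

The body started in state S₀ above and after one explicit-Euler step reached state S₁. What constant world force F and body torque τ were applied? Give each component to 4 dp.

v₁ − v₀ = (0.02600000, 0.01000000, -0.02300000)
applied force F = (2.6000, 1.0000, -2.3000)
ω₁ − ω₀ = (0.00050000, -0.06260000, -0.01748571)
ω₀×(Iω₀) = (0.0270, -0.0048, -0.0576)
τ = I·(Δω/dt) + ω₀×(Iω₀) = (0.0300, -0.1300, -0.1800)

F = (2.6000, 1.0000, -2.3000)
τ = (0.0300, -0.1300, -0.1800)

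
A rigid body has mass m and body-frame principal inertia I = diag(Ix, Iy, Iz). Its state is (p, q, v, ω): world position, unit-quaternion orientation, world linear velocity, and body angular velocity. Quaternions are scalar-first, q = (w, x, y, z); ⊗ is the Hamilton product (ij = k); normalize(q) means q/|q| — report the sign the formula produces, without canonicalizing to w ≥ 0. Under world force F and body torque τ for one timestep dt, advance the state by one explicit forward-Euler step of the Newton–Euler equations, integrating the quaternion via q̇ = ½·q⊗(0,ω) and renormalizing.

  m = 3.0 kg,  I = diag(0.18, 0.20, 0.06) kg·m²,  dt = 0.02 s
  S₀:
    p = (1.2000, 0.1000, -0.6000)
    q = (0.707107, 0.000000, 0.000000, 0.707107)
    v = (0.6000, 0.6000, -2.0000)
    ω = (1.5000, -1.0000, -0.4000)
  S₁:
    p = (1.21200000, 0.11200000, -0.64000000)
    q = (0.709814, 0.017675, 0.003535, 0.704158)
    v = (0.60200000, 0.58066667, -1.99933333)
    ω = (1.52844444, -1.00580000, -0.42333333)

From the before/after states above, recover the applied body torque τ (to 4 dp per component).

rate change Δω = (0.02844444, -0.00580000, -0.02333333)
τ = I·(Δω/dt) + ω₀×(Iω₀) = (0.2000, -0.1300, -0.1000)

τ = (0.2000, -0.1300, -0.1000)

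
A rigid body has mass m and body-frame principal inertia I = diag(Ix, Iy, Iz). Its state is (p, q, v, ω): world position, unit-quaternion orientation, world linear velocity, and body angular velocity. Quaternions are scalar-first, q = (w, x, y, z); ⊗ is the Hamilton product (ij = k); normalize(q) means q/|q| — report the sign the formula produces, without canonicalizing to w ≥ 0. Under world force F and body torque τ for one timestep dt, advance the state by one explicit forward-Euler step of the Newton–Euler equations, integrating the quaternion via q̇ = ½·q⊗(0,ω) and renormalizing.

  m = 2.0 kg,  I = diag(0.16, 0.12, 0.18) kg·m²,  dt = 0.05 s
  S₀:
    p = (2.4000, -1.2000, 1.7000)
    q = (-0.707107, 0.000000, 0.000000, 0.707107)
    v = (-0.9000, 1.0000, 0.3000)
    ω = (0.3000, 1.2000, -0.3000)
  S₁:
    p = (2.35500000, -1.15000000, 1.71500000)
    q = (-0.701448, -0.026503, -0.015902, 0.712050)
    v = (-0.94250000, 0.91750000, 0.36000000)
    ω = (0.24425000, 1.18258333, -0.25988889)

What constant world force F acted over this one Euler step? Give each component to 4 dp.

Δv = v₁−v₀ = (-0.04250000, -0.08250000, 0.06000000)
F = m·Δv/dt = (-1.7000, -3.3000, 2.4000)

F = (-1.7000, -3.3000, 2.4000)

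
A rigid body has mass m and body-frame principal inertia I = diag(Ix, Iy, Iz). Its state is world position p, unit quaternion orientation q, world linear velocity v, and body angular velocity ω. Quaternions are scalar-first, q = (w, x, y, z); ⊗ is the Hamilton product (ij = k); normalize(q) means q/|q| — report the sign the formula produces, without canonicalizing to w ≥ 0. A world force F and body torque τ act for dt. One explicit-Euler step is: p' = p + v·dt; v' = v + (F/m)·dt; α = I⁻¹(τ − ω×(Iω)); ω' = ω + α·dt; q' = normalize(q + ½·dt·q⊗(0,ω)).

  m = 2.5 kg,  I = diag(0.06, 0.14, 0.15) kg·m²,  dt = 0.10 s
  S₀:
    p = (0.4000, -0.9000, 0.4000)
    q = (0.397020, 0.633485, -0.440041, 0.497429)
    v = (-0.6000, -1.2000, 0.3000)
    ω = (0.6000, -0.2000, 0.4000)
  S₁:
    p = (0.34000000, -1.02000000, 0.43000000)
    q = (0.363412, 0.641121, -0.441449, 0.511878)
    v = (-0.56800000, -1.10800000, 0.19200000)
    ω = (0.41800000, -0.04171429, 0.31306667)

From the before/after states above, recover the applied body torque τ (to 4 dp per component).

τ = (-0.1100, 0.2000, -0.1400)

ω₁ − ω₀ = (-0.18200000, 0.15828571, -0.08693333)
gyro term ω₀×Iω₀ = (-0.0008, -0.0216, -0.0096)
applied torque τ = (-0.1100, 0.2000, -0.1400)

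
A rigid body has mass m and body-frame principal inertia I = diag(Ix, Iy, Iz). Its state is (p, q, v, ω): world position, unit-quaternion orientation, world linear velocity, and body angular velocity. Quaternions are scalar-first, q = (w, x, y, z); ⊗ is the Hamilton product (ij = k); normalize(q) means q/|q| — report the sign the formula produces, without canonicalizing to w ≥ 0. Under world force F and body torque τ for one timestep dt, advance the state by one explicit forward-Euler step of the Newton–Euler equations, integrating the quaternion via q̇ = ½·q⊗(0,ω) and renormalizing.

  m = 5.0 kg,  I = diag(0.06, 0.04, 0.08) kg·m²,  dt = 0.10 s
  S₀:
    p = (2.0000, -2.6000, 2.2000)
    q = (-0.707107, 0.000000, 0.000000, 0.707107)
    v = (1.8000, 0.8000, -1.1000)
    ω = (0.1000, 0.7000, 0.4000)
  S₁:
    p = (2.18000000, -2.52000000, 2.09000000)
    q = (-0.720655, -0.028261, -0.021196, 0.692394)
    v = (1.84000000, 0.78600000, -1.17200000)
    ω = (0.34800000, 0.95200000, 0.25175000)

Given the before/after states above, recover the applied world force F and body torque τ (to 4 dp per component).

F = (2.0000, -0.7000, -3.6000)
τ = (0.1600, 0.1000, -0.1200)

Δv = v₁−v₀ = (0.04000000, -0.01400000, -0.07200000)
applied force F = (2.0000, -0.7000, -3.6000)
Δω = ω₁−ω₀ = (0.24800000, 0.25200000, -0.14825000)
precession coupling = (0.0112, -0.0008, -0.0014)
applied torque τ = (0.1600, 0.1000, -0.1200)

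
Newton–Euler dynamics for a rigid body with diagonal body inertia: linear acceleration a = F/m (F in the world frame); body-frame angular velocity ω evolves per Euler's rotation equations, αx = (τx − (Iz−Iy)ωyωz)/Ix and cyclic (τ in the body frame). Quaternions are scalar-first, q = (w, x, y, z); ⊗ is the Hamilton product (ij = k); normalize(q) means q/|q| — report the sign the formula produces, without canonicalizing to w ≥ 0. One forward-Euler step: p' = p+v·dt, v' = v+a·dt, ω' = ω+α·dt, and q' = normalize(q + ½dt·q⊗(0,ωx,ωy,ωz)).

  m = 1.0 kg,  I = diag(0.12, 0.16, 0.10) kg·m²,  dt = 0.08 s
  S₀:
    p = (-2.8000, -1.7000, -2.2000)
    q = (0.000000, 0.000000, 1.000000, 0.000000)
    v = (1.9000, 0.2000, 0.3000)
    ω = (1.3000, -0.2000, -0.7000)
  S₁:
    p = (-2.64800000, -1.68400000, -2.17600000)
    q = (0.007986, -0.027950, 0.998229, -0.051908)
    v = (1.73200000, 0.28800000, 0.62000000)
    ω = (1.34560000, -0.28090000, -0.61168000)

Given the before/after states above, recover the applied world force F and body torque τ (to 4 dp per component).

Δω = ω₁−ω₀ = (0.04560000, -0.08090000, 0.08832000)
ω₀×(Iω₀) = (-0.0084, -0.0182, -0.0104)
τ = I·(Δω/dt) + ω₀×(Iω₀) = (0.0600, -0.1800, 0.1000)
Δv = v₁−v₀ = (-0.16800000, 0.08800000, 0.32000000)
m·(v₁−v₀)/dt = (-2.1000, 1.1000, 4.0000)

F = (-2.1000, 1.1000, 4.0000)
τ = (0.0600, -0.1800, 0.1000)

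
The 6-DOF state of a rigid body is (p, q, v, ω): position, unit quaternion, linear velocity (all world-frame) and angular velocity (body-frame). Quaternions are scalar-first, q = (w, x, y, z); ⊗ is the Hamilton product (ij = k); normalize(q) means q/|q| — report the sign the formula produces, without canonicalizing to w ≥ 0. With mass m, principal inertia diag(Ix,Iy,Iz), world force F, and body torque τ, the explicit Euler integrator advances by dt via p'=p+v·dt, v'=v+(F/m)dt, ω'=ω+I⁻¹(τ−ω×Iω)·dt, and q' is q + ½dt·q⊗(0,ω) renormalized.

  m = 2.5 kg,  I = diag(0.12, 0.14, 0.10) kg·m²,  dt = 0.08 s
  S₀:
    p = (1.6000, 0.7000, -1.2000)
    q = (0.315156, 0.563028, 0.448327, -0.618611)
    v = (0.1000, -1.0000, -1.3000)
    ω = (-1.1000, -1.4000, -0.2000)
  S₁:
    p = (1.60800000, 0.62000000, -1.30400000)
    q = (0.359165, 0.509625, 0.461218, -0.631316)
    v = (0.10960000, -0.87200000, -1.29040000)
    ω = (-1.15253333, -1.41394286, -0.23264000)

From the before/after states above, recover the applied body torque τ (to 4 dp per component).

τ = (-0.0900, -0.0200, -0.0100)

ω₁ − ω₀ = (-0.05253333, -0.01394286, -0.03264000)
gyro term ω₀×Iω₀ = (-0.0112, 0.0044, 0.0308)
τ = I·(Δω/dt) + ω₀×(Iω₀) = (-0.0900, -0.0200, -0.0100)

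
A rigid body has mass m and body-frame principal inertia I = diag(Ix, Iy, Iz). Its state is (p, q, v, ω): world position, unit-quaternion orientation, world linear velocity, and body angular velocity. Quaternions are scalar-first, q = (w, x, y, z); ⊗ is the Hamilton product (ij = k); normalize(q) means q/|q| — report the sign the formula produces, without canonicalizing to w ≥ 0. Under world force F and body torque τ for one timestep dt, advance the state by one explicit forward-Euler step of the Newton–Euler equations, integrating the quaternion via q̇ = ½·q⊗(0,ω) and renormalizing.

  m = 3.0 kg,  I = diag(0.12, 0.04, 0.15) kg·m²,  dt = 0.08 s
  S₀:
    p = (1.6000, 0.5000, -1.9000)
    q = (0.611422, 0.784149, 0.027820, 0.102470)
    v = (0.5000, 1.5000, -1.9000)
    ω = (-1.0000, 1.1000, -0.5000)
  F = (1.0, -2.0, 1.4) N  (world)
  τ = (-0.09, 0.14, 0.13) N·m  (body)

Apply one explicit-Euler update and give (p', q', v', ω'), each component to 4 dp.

precession coupling ω×(Iω) = (-0.0605, -0.0150, 0.0880)
angular accel α = (-0.2458, 3.8750, 0.2800)
ω + α·dt = (-1.0197, 1.4100, -0.4776)
q⊗(0,ω) = (0.8047820, -0.7380490, 0.9621687, 0.5846729)
q' = normalize(q + ½dt·q⊗(0,ω)) = (0.6424, 0.7531, 0.0662, 0.1256)
linear accel F/m = (0.3333, -0.6667, 0.4667)
new position p' = (1.6400, 0.6200, -2.0520)
v' = v + a·dt = (0.5267, 1.4467, -1.8627)

p' = (1.6400, 0.6200, -2.0520)
q' = (0.6424, 0.7531, 0.0662, 0.1256)
v' = (0.5267, 1.4467, -1.8627)
ω' = (-1.0197, 1.4100, -0.4776)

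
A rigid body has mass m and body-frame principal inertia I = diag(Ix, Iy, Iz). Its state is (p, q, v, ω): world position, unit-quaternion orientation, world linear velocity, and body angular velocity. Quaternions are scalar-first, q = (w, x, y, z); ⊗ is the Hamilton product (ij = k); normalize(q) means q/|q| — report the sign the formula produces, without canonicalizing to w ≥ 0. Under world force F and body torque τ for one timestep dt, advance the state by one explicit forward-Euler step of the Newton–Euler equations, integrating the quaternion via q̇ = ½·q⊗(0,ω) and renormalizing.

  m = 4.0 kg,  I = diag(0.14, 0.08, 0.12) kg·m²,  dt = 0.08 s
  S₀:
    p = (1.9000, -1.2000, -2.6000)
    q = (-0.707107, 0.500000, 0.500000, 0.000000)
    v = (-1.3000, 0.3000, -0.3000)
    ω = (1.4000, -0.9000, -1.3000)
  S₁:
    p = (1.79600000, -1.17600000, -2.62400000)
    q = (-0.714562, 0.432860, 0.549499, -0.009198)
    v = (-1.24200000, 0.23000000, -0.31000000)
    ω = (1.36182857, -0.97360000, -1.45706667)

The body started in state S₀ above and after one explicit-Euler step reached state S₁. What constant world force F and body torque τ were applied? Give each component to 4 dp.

F = (2.9000, -3.5000, -0.5000)
τ = (-0.0200, -0.1100, -0.1600)

rate change Δω = (-0.03817143, -0.07360000, -0.15706667)
ω₀×(Iω₀) = (0.0468, -0.0364, 0.0756)
applied torque τ = (-0.0200, -0.1100, -0.1600)
Δv = v₁−v₀ = (0.05800000, -0.07000000, -0.01000000)
applied force F = (2.9000, -3.5000, -0.5000)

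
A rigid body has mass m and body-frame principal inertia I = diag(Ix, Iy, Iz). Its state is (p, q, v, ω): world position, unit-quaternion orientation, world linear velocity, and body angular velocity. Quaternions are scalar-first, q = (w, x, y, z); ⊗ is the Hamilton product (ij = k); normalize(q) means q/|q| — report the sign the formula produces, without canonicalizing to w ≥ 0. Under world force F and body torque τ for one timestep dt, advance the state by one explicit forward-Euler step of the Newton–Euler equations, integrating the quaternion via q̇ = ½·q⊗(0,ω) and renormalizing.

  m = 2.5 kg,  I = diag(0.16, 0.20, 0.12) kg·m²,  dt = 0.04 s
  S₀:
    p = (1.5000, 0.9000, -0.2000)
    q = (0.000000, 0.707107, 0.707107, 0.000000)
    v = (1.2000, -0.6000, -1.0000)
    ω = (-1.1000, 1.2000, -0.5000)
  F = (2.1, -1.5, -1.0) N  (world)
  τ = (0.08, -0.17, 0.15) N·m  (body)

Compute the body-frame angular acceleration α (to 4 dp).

gyro term ω×Iω = (0.0480, 0.0220, -0.0528)
angular accel α = (0.2000, -0.9600, 1.6900)

α = (0.2000, -0.9600, 1.6900)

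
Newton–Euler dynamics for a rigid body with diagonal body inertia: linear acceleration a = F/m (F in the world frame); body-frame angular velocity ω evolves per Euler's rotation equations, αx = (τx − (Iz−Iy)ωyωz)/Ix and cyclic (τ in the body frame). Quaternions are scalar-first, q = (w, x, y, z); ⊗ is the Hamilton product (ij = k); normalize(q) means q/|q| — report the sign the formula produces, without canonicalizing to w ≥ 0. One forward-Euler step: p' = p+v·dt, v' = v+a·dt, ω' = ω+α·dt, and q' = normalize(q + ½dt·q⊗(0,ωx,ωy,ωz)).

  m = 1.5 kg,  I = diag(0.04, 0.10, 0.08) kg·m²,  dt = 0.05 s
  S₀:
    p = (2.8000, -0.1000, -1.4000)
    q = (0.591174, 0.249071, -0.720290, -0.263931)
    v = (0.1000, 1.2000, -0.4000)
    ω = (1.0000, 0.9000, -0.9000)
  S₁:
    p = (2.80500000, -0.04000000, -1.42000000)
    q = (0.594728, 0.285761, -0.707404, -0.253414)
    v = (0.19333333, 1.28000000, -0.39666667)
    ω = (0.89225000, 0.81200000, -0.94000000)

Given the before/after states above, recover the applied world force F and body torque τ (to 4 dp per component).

F = (2.8000, 2.4000, 0.1000)
τ = (-0.0700, -0.1400, -0.0100)

velocity change Δv = (0.09333333, 0.08000000, 0.00333333)
applied force F = (2.8000, 2.4000, 0.1000)
ω₁ − ω₀ = (-0.10775000, -0.08800000, -0.04000000)
precession coupling = (0.0162, 0.0360, 0.0540)
τ = I·(Δω/dt) + ω₀×(Iω₀) = (-0.0700, -0.1400, -0.0100)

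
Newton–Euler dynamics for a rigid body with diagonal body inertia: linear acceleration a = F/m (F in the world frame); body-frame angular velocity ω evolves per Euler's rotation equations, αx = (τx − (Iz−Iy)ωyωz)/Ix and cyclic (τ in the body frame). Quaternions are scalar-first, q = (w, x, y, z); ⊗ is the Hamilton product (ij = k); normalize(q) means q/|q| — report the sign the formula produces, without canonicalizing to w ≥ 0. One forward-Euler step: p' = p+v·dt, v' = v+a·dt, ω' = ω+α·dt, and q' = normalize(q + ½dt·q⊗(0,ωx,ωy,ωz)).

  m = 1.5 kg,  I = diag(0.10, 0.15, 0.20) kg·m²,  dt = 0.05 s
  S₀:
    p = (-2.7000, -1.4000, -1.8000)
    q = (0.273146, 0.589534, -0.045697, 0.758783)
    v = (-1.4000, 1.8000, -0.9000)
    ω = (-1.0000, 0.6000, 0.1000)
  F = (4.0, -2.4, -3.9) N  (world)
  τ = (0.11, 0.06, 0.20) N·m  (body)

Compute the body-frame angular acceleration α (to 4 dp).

α = (1.0700, 0.3333, 1.1500)

precession coupling ω×(Iω) = (0.0030, 0.0100, -0.0300)
(τ − ω×Iω)/I = (1.0700, 0.3333, 1.1500)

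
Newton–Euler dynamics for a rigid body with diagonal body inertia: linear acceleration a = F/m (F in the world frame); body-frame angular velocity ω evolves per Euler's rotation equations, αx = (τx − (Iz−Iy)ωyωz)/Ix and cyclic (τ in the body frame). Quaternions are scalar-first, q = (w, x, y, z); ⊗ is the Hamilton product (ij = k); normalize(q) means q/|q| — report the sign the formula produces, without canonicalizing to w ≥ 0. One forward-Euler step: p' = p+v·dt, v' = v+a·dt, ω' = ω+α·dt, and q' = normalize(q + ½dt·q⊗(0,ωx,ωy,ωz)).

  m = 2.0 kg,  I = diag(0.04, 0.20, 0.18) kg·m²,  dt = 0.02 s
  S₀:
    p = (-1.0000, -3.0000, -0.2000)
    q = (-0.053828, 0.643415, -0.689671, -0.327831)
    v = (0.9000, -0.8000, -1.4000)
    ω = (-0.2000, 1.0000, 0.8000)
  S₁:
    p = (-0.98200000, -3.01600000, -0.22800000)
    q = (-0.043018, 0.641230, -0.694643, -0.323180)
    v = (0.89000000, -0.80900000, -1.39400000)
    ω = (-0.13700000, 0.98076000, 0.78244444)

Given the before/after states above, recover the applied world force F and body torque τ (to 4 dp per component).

F = (-1.0000, -0.9000, 0.6000)
τ = (0.1100, -0.1700, -0.1900)

v₁ − v₀ = (-0.01000000, -0.00900000, 0.00600000)
F = m·Δv/dt = (-1.0000, -0.9000, 0.6000)
Δω = ω₁−ω₀ = (0.06300000, -0.01924000, -0.01755556)
precession coupling = (-0.0160, 0.0224, -0.0320)
applied torque τ = (0.1100, -0.1700, -0.1900)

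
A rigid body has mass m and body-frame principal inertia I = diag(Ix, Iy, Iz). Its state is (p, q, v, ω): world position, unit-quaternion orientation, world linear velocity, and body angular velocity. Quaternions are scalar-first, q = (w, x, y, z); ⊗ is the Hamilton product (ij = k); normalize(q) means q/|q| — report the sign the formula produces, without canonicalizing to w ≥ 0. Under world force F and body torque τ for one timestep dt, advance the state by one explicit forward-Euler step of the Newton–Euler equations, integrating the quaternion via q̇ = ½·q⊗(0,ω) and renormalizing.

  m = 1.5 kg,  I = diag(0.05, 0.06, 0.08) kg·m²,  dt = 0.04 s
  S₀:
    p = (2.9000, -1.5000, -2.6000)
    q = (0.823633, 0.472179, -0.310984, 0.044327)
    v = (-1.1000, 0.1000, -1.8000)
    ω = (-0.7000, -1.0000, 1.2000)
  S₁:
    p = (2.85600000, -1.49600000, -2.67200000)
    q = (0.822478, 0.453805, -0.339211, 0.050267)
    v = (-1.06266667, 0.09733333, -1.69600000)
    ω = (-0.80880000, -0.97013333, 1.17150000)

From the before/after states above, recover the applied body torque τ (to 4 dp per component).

ω₁ − ω₀ = (-0.10880000, 0.02986667, -0.02850000)
ω₀×(Iω₀) = (-0.0240, 0.0252, 0.0070)
I·α + gyro = (-0.1600, 0.0700, -0.0500)

τ = (-0.1600, 0.0700, -0.0500)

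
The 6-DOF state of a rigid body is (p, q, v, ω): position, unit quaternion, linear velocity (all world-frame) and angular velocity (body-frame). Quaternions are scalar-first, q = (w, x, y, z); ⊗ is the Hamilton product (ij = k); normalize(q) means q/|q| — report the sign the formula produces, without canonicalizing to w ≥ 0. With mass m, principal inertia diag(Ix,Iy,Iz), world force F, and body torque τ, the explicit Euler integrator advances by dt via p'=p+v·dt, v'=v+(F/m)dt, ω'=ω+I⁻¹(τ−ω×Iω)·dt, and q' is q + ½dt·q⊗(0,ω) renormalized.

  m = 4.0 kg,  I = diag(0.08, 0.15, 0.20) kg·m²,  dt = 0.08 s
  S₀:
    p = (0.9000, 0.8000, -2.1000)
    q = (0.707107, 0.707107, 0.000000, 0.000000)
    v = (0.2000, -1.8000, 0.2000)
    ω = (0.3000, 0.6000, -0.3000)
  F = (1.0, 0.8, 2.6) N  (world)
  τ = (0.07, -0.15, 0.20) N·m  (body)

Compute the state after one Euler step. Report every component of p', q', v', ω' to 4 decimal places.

α = I⁻¹(τ − ω×Iω) = (0.9875, -1.0720, 0.9370)
ω' = ω + α·dt = (0.3790, 0.5142, -0.2250)
Hamilton product q⊗(0,ω) = (-0.2121321, 0.2121321, 0.6363963, 0.2121321)
q' = normalize(q + ½dt·q⊗(0,ω)) = (0.6983, 0.7153, 0.0254, 0.0085)
p + v·dt = (0.9160, 0.6560, -2.0840)
v' = v + a·dt = (0.2200, -1.7840, 0.2520)

p' = (0.9160, 0.6560, -2.0840)
q' = (0.6983, 0.7153, 0.0254, 0.0085)
v' = (0.2200, -1.7840, 0.2520)
ω' = (0.3790, 0.5142, -0.2250)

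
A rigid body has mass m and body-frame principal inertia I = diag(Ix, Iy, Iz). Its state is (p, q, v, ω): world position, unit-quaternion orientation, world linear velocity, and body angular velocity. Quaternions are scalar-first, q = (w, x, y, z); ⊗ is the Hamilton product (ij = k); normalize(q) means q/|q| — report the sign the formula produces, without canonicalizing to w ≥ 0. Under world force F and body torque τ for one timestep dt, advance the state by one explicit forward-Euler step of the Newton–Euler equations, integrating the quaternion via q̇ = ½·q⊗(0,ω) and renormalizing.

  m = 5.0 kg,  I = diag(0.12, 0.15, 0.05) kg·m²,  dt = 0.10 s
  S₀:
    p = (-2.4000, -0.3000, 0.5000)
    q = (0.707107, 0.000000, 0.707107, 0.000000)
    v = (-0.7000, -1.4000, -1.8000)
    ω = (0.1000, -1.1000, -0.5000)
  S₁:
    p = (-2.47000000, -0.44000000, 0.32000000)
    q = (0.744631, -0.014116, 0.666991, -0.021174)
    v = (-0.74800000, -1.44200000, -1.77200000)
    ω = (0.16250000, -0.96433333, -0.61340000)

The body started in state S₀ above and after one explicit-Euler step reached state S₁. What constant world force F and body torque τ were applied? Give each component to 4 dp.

ω₁ − ω₀ = (0.06250000, 0.13566667, -0.11340000)
gyro term ω₀×Iω₀ = (-0.0550, -0.0035, -0.0033)
applied torque τ = (0.0200, 0.2000, -0.0600)
v₁ − v₀ = (-0.04800000, -0.04200000, 0.02800000)
m·(v₁−v₀)/dt = (-2.4000, -2.1000, 1.4000)

F = (-2.4000, -2.1000, 1.4000)
τ = (0.0200, 0.2000, -0.0600)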